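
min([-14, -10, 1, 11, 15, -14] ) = -14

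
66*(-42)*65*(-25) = 4504500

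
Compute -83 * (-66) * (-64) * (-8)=2804736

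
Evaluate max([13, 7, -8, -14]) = 13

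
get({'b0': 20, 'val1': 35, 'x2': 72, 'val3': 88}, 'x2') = 72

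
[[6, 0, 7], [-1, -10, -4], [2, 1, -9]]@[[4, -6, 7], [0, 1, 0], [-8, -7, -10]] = C[0][0] = (6)*(4) + (0)*(0) + (7)*(-8) = -32
C[0][1] = (6)*(-6) + (0)*(1) + (7)*(-7) = -85
C[0][2] = (6)*(7) + (0)*(0) + (7)*(-10) = -28
C[1][0] = (-1)*(4) + (-10)*(0) + (-4)*(-8) = 28
C[1][1] = (-1)*(-6) + (-10)*(1) + (-4)*(-7) = 24
C[1][2] = (-1)*(7) + (-10)*(0) + (-4)*(-10) = 33
... (3 more cells)
= [[-32, -85, -28], [28, 24, 33], [80, 52, 104]]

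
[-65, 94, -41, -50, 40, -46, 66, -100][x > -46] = keep x where x > -46: -65✗, 94✓, -41✓, -50✗, 40✓, -46✗, 66✓, -100✗
= [94, -41, 40, 66]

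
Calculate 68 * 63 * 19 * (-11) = -895356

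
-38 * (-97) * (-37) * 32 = -4364224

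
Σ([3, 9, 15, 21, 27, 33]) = 108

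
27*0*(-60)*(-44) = 0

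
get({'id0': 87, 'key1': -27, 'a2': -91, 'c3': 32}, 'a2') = -91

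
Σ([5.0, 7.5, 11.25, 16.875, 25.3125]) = 65.9375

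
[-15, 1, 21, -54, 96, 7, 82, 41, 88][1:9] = [1, 21, -54, 96, 7, 82, 41, 88]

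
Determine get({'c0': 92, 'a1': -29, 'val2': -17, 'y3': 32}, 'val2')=-17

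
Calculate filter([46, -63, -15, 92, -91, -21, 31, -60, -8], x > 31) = keep x where x > 31: 46✓, -63✗, -15✗, 92✓, -91✗, -21✗, 31✗, -60✗, -8✗
= [46, 92]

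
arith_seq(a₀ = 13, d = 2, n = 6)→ a_0 = 13 + 0*2 = 13
a_1 = 13 + 1*2 = 15
a_2 = 13 + 2*2 = 17
...
= [13, 15, 17, 19, 21, 23]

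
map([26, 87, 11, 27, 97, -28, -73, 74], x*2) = 26*2=52, 87*2=174, 11*2=22, 27*2=54, 97*2=194, -28*2=-56, -73*2=-146, 74*2=148
= [52, 174, 22, 54, 194, -56, -146, 148]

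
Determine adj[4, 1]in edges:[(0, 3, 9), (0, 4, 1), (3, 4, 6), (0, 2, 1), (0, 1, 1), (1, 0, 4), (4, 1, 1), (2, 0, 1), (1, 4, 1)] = 1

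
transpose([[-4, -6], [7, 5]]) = [[-4, 7], [-6, 5]]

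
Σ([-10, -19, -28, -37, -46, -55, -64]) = (-10) + (-19) + (-28) + (-37) + (-46) + (-55) + (-64)
= -259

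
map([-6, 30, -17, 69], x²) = (-6)²=36, (30)²=900, (-17)²=289, (69)²=4761
= [36, 900, 289, 4761]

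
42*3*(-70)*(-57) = 502740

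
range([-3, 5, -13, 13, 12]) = 26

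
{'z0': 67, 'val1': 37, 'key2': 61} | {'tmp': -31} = {'z0': 67, 'val1': 37, 'key2': 61, 'tmp': -31}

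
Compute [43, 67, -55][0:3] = [43, 67, -55]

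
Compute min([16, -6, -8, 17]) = -8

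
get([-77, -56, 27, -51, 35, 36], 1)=-56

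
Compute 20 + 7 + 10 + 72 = 109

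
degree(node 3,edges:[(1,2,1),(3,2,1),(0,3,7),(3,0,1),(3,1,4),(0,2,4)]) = incident: (3,2), (0,3), (3,0), (3,1)
= 4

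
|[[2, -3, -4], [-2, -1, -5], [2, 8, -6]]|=(1)*(2)*det([[-1, -5], [8, -6]]) + (-1)*(-3)*det([[-2, -5], [2, -6]]) + (1)*(-4)*det([[-2, -1], [2, 8]])
= 92 + 66 + 56
= 214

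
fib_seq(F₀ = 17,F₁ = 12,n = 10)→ [17, 12, 29, 41, 70, 111, 181, 292, 473, 765]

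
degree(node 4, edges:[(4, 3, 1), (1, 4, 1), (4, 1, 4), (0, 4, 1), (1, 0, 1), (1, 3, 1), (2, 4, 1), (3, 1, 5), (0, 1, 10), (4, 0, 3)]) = incident: (4,3), (1,4), (4,1), (0,4), (2,4), (4,0)
= 6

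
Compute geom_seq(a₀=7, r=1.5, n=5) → [7.0, 10.5, 15.75, 23.625, 35.4375]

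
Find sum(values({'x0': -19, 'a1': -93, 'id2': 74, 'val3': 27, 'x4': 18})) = (-19) + (-93) + 74 + 27 + 18
= 7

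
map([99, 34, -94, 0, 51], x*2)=99*2=198, 34*2=68, -94*2=-188, 0*2=0, 51*2=102
= [198, 68, -188, 0, 102]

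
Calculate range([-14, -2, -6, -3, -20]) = 18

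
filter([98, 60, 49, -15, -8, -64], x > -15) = [98, 60, 49, -8]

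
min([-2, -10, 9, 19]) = -10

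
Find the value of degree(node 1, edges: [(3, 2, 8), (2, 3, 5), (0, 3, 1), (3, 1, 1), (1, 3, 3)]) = 2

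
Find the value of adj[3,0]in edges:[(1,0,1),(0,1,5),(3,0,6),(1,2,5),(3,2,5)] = 6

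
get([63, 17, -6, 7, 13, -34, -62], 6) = -62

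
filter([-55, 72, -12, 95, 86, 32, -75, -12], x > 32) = keep x where x > 32: -55✗, 72✓, -12✗, 95✓, 86✓, 32✗, -75✗, -12✗
= [72, 95, 86]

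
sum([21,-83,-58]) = 21 + (-83) + (-58)
= -120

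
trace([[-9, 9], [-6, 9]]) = 0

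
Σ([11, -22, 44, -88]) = 11 + -22 + 44 + -88
= -55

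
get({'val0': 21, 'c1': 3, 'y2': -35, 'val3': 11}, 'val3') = 11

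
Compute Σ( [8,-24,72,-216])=8 + -24 + 72 + -216
= -160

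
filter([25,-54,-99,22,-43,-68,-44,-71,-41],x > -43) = [25, 22, -41]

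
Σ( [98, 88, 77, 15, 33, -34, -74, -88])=115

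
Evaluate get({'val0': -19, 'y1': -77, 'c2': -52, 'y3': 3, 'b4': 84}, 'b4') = 84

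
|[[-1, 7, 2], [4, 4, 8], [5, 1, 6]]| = (1)*(-1)*det([[4, 8], [1, 6]]) + (-1)*(7)*det([[4, 8], [5, 6]]) + (1)*(2)*det([[4, 4], [5, 1]])
= -16 + 112 + -32
= 64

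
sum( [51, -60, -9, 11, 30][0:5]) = slice → [51, -60, -9, 11, 30]
51 + (-60) + (-9) + 11 + 30
= 23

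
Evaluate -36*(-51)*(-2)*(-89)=326808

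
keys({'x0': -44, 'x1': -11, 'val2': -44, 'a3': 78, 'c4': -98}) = ['x0', 'x1', 'val2', 'a3', 'c4']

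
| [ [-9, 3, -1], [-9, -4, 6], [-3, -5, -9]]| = -924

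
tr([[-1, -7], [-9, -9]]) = -10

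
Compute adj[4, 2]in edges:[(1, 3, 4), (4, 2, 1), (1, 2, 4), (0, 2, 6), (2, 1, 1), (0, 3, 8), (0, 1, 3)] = 1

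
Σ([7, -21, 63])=7 + -21 + 63
= 49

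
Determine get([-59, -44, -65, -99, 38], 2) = -65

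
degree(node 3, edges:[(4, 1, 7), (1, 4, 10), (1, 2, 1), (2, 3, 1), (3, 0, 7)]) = incident: (2,3), (3,0)
= 2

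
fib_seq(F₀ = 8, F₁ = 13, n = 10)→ F_2 = F_1 + F_0 = 21
F_3 = F_2 + F_1 = 34
F_4 = F_3 + F_2 = 55
...
= [8, 13, 21, 34, 55, 89, 144, 233, 377, 610]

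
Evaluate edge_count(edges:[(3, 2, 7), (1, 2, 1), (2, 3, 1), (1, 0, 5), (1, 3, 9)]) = 5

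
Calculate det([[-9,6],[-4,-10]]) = 114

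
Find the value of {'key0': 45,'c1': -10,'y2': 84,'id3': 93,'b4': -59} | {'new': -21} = {'key0': 45, 'c1': -10, 'y2': 84, 'id3': 93, 'b4': -59, 'new': -21}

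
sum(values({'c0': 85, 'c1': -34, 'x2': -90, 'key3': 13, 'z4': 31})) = 5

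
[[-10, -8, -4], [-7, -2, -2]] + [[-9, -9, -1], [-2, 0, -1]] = [[-19, -17, -5], [-9, -2, -3]]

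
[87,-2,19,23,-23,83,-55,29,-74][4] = -23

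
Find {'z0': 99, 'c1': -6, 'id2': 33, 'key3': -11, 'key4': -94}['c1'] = -6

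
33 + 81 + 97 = 211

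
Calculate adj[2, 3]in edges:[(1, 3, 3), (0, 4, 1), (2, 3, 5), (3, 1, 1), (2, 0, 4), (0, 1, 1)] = 5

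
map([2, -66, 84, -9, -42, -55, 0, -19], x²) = [4, 4356, 7056, 81, 1764, 3025, 0, 361]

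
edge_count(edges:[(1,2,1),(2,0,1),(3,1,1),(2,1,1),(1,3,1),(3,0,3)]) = 6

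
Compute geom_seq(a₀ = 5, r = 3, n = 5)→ [5, 15, 45, 135, 405]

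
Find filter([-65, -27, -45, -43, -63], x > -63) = keep x where x > -63: -65✗, -27✓, -45✓, -43✓, -63✗
= [-27, -45, -43]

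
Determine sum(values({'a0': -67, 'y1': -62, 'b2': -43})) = -172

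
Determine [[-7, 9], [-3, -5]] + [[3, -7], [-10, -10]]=[[-4, 2], [-13, -15]]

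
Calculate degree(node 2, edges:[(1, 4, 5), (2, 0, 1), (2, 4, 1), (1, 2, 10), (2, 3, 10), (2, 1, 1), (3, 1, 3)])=incident: (2,0), (2,4), (1,2), (2,3), (2,1)
= 5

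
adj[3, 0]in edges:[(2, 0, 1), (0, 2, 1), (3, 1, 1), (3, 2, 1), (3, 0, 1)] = 1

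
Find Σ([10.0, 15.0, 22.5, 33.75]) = 81.25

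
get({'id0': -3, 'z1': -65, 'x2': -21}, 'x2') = -21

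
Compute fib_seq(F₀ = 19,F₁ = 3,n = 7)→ F_2 = F_1 + F_0 = 22
F_3 = F_2 + F_1 = 25
F_4 = F_3 + F_2 = 47
...
= [19, 3, 22, 25, 47, 72, 119]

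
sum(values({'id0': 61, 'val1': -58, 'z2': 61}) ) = 64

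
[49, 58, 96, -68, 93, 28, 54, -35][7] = -35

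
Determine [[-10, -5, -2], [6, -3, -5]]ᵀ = [[-10, 6], [-5, -3], [-2, -5]]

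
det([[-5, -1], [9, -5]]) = 34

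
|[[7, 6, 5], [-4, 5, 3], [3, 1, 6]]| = (1)*(7)*det([[5, 3], [1, 6]]) + (-1)*(6)*det([[-4, 3], [3, 6]]) + (1)*(5)*det([[-4, 5], [3, 1]])
= 189 + 198 + -95
= 292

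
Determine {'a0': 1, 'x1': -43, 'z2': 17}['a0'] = 1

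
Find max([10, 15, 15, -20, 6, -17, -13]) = 15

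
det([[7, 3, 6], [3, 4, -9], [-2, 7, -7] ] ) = 536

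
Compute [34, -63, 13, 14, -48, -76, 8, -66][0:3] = [34, -63, 13]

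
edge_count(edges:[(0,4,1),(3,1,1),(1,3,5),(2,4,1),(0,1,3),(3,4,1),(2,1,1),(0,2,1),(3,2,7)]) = 9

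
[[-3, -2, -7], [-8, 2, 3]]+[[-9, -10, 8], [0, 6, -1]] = [[-12, -12, 1], [-8, 8, 2]]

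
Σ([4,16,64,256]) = 4 + 16 + 64 + 256
= 340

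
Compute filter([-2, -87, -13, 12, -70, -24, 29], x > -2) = [12, 29]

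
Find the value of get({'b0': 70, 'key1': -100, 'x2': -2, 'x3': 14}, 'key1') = -100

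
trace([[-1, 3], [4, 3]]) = diagonal: (-1) + 3
= 2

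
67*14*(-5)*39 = -182910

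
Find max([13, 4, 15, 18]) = 18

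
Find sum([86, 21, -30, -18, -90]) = 86 + 21 + (-30) + (-18) + (-90)
= -31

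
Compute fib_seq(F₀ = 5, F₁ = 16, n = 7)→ F_2 = F_1 + F_0 = 21
F_3 = F_2 + F_1 = 37
F_4 = F_3 + F_2 = 58
...
= [5, 16, 21, 37, 58, 95, 153]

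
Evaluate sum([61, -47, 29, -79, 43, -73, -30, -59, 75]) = 61 + (-47) + 29 + (-79) + 43 + (-73) + (-30) + (-59) + 75
= -80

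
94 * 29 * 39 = 106314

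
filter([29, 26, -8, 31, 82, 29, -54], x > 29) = [31, 82]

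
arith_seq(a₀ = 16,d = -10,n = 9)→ [16, 6, -4, -14, -24, -34, -44, -54, -64]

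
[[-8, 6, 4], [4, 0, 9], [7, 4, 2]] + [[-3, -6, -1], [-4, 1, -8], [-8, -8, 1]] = [[-11, 0, 3], [0, 1, 1], [-1, -4, 3]]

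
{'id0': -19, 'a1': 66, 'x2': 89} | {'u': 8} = {'id0': -19, 'a1': 66, 'x2': 89, 'u': 8}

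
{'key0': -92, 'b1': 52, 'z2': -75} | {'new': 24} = {'key0': -92, 'b1': 52, 'z2': -75, 'new': 24}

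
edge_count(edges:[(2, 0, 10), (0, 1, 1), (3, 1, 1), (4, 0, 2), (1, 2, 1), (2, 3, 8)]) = 6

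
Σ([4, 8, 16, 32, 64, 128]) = 4 + 8 + 16 + 32 + 64 + 128
= 252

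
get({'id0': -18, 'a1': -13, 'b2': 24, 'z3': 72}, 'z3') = 72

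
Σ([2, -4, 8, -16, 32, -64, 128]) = 2 + -4 + 8 + -16 + 32 + -64 + 128
= 86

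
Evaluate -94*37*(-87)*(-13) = -3933618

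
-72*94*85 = -575280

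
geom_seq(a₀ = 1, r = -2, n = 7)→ [1, -2, 4, -8, 16, -32, 64]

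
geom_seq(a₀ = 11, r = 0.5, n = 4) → a_0 = 11*0.5^0 = 11.0
a_1 = 11*0.5^1 = 5.5
a_2 = 11*0.5^2 = 2.75
...
= [11.0, 5.5, 2.75, 1.375]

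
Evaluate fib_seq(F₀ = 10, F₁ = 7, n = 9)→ F_2 = F_1 + F_0 = 17
F_3 = F_2 + F_1 = 24
F_4 = F_3 + F_2 = 41
...
= [10, 7, 17, 24, 41, 65, 106, 171, 277]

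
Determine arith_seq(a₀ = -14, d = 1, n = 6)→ [-14, -13, -12, -11, -10, -9]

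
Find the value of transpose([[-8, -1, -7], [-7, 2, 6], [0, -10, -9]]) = [[-8, -7, 0], [-1, 2, -10], [-7, 6, -9]]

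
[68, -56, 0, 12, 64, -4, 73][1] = -56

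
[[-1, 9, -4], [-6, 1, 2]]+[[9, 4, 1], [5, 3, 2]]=[[8, 13, -3], [-1, 4, 4]]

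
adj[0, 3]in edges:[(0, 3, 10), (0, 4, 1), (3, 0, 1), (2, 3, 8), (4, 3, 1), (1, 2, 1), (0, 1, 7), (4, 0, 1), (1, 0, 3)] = 10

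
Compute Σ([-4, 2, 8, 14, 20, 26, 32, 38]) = (-4) + 2 + 8 + 14 + 20 + 26 + 32 + 38
= 136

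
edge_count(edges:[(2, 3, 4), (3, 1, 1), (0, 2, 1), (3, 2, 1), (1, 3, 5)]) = 5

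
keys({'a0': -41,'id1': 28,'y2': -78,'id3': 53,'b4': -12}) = ['a0', 'id1', 'y2', 'id3', 'b4']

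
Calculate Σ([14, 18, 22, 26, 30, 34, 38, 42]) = 224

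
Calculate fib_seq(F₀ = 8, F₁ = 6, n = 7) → [8, 6, 14, 20, 34, 54, 88]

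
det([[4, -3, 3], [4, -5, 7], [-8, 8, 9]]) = (1)*(4)*det([[-5, 7], [8, 9]]) + (-1)*(-3)*det([[4, 7], [-8, 9]]) + (1)*(3)*det([[4, -5], [-8, 8]])
= -404 + 276 + -24
= -152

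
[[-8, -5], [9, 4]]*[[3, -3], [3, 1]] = C[0][0] = (-8)*(3) + (-5)*(3) = -39
C[0][1] = (-8)*(-3) + (-5)*(1) = 19
C[1][0] = (9)*(3) + (4)*(3) = 39
C[1][1] = (9)*(-3) + (4)*(1) = -23
= [[-39, 19], [39, -23]]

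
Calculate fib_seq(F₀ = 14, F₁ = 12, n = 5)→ F_2 = F_1 + F_0 = 26
F_3 = F_2 + F_1 = 38
F_4 = F_3 + F_2 = 64
= [14, 12, 26, 38, 64]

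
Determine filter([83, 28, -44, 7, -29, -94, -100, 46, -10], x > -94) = [83, 28, -44, 7, -29, 46, -10]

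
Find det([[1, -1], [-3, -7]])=(1)*(-7) - (-1)*(-3)
= -10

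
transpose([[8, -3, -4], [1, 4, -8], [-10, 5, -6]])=[[8, 1, -10], [-3, 4, 5], [-4, -8, -6]]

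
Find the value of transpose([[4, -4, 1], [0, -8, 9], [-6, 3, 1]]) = [[4, 0, -6], [-4, -8, 3], [1, 9, 1]]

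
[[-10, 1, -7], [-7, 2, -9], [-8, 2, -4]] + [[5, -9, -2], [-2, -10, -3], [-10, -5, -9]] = [[-5, -8, -9], [-9, -8, -12], [-18, -3, -13]]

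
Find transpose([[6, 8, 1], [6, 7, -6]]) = [[6, 6], [8, 7], [1, -6]]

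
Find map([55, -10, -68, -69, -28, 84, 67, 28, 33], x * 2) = [110, -20, -136, -138, -56, 168, 134, 56, 66]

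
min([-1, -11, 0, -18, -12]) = -18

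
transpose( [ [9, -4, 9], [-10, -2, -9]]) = [[9, -10], [-4, -2], [9, -9]]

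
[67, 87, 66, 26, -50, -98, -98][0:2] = [67, 87]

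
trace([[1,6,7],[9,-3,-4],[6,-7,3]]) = 1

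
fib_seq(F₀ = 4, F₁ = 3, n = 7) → [4, 3, 7, 10, 17, 27, 44]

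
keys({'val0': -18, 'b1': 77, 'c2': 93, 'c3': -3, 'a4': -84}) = ['val0', 'b1', 'c2', 'c3', 'a4']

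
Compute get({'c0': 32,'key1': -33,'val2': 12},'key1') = -33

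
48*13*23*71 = 1018992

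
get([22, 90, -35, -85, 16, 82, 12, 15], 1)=90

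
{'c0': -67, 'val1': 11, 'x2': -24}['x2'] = -24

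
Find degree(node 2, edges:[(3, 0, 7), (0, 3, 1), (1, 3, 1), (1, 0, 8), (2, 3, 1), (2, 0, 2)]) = incident: (2,3), (2,0)
= 2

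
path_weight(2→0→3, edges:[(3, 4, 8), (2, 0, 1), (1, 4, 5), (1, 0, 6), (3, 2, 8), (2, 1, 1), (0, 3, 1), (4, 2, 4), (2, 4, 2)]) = w(2→0)=1 + w(0→3)=1
= 2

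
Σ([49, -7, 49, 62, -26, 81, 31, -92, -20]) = 49 + (-7) + 49 + 62 + (-26) + 81 + 31 + (-92) + (-20)
= 127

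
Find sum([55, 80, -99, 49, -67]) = 55 + 80 + (-99) + 49 + (-67)
= 18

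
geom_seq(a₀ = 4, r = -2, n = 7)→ a_0 = 4*(-2)^0 = 4
a_1 = 4*(-2)^1 = -8
a_2 = 4*(-2)^2 = 16
...
= [4, -8, 16, -32, 64, -128, 256]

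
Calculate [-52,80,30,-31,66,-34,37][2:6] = [30, -31, 66, -34]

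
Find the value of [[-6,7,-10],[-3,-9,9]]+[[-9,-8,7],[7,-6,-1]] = [[-15, -1, -3], [4, -15, 8]]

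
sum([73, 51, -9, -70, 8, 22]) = 75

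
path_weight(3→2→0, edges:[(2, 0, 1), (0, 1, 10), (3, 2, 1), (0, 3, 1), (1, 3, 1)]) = w(3→2)=1 + w(2→0)=1
= 2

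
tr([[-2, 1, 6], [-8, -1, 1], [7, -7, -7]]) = diagonal: (-2) + (-1) + (-7)
= -10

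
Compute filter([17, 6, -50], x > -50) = keep x where x > -50: 17✓, 6✓, -50✗
= [17, 6]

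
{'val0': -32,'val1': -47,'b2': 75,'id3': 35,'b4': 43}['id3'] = 35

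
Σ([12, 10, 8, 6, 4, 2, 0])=12 + 10 + 8 + 6 + 4 + 2 + 0
= 42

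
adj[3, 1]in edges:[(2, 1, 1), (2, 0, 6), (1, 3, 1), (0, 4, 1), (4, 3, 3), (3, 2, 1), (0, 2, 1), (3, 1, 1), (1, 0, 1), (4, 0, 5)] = 1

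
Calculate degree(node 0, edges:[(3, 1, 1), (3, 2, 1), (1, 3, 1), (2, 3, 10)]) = incident: none
= 0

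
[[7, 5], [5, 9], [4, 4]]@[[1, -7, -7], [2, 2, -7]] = [[17, -39, -84], [23, -17, -98], [12, -20, -56]]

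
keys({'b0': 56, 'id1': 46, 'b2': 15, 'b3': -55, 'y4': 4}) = ['b0', 'id1', 'b2', 'b3', 'y4']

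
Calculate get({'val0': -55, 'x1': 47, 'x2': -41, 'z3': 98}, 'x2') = -41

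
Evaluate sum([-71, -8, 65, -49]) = -63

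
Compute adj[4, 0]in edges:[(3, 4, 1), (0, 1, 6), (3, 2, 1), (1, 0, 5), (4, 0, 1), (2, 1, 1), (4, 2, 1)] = 1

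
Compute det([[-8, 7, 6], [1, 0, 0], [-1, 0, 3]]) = -21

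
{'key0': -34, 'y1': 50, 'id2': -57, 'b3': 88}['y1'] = 50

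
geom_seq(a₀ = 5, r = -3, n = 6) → a_0 = 5*(-3)^0 = 5
a_1 = 5*(-3)^1 = -15
a_2 = 5*(-3)^2 = 45
...
= [5, -15, 45, -135, 405, -1215]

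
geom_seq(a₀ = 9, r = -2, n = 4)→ [9, -18, 36, -72]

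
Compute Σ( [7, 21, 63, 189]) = 280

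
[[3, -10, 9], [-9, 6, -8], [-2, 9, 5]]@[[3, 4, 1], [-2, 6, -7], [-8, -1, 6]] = [[-43, -57, 127], [25, 8, -99], [-64, 41, -35]]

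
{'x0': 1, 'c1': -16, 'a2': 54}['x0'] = 1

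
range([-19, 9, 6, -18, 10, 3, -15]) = 29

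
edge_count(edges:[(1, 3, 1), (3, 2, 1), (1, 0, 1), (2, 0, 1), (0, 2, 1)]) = 5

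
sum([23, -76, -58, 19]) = -92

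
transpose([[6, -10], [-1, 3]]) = [[6, -1], [-10, 3]]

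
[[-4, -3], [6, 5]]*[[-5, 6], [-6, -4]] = C[0][0] = (-4)*(-5) + (-3)*(-6) = 38
C[0][1] = (-4)*(6) + (-3)*(-4) = -12
C[1][0] = (6)*(-5) + (5)*(-6) = -60
C[1][1] = (6)*(6) + (5)*(-4) = 16
= [[38, -12], [-60, 16]]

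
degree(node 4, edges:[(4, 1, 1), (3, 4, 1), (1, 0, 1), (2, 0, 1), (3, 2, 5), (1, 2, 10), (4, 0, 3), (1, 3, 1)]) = 3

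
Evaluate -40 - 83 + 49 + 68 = -6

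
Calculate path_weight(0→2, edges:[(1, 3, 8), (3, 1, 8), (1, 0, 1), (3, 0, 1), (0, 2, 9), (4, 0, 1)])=w(0→2)=9
= 9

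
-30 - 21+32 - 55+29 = -45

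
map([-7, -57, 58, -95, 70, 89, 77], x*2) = -7*2=-14, -57*2=-114, 58*2=116, -95*2=-190, 70*2=140, 89*2=178, 77*2=154
= [-14, -114, 116, -190, 140, 178, 154]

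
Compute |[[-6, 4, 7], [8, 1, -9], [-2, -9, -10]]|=448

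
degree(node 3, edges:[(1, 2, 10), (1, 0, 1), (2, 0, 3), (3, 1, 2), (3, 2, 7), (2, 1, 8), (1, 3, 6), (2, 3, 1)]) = 4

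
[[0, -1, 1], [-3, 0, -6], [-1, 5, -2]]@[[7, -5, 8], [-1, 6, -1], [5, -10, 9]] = [[6, -16, 10], [-51, 75, -78], [-22, 55, -31]]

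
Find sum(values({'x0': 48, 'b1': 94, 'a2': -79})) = 63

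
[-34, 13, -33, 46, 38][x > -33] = [13, 46, 38]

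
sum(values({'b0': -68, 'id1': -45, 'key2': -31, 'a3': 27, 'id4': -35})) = (-68) + (-45) + (-31) + 27 + (-35)
= -152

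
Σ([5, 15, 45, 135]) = 200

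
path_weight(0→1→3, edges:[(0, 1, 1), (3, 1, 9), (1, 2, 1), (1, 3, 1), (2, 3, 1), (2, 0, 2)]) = 2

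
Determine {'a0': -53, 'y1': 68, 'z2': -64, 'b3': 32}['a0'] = -53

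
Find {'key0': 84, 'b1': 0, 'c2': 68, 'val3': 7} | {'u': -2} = {'key0': 84, 'b1': 0, 'c2': 68, 'val3': 7, 'u': -2}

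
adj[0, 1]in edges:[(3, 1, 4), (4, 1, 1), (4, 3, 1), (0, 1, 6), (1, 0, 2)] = 6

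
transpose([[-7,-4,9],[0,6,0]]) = [[-7, 0], [-4, 6], [9, 0]]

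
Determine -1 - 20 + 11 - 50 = -60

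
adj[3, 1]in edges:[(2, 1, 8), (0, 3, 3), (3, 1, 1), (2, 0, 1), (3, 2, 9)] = 1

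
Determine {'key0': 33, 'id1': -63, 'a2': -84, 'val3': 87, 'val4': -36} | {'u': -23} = {'key0': 33, 'id1': -63, 'a2': -84, 'val3': 87, 'val4': -36, 'u': -23}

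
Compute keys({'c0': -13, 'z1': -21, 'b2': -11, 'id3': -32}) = ['c0', 'z1', 'b2', 'id3']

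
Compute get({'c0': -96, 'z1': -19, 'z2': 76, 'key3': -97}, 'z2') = 76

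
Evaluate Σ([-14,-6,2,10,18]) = (-14) + (-6) + 2 + 10 + 18
= 10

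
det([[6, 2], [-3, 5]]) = (6)*(5) - (2)*(-3)
= 36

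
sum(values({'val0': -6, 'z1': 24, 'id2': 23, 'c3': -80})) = (-6) + 24 + 23 + (-80)
= -39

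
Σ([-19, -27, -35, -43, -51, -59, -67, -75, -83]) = (-19) + (-27) + (-35) + (-43) + (-51) + (-59) + (-67) + (-75) + (-83)
= -459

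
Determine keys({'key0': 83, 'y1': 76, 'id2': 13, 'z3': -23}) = ['key0', 'y1', 'id2', 'z3']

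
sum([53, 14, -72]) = 53 + 14 + (-72)
= -5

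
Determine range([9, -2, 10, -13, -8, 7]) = 23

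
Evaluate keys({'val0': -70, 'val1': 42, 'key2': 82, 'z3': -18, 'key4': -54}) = ['val0', 'val1', 'key2', 'z3', 'key4']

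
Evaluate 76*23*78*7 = 954408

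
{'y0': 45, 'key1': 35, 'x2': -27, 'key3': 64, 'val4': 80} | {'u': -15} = {'y0': 45, 'key1': 35, 'x2': -27, 'key3': 64, 'val4': 80, 'u': -15}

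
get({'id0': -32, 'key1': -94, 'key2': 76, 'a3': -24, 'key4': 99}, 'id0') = -32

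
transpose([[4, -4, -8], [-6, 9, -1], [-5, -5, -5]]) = [[4, -6, -5], [-4, 9, -5], [-8, -1, -5]]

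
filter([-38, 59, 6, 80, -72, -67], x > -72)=keep x where x > -72: -38✓, 59✓, 6✓, 80✓, -72✗, -67✓
= [-38, 59, 6, 80, -67]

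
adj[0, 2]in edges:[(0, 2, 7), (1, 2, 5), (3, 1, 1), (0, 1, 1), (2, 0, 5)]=7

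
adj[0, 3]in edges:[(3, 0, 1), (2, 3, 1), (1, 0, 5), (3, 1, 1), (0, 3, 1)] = 1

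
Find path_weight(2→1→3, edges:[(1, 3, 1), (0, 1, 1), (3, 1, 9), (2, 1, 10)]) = 11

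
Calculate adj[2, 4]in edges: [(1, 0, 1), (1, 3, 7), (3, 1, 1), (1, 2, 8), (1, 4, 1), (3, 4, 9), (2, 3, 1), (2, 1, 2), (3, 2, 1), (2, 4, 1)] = 1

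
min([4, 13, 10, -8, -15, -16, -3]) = -16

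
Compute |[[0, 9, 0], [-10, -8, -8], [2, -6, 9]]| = 666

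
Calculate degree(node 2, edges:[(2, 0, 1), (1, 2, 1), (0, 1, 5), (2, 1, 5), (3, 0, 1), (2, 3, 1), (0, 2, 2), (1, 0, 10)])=5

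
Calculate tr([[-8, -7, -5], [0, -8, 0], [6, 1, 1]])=diagonal: (-8) + (-8) + 1
= -15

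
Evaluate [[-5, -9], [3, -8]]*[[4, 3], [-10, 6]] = [[70, -69], [92, -39]]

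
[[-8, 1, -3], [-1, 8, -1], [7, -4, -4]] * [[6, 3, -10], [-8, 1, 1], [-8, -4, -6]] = C[0][0] = (-8)*(6) + (1)*(-8) + (-3)*(-8) = -32
C[0][1] = (-8)*(3) + (1)*(1) + (-3)*(-4) = -11
C[0][2] = (-8)*(-10) + (1)*(1) + (-3)*(-6) = 99
C[1][0] = (-1)*(6) + (8)*(-8) + (-1)*(-8) = -62
C[1][1] = (-1)*(3) + (8)*(1) + (-1)*(-4) = 9
C[1][2] = (-1)*(-10) + (8)*(1) + (-1)*(-6) = 24
... (3 more cells)
= [[-32, -11, 99], [-62, 9, 24], [106, 33, -50]]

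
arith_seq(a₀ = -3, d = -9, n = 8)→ a_0 = -3 + 0*-9 = -3
a_1 = -3 + 1*-9 = -12
a_2 = -3 + 2*-9 = -21
...
= [-3, -12, -21, -30, -39, -48, -57, -66]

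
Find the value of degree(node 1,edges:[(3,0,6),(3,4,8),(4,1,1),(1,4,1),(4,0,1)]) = incident: (4,1), (1,4)
= 2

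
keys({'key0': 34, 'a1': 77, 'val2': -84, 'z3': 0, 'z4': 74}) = ['key0', 'a1', 'val2', 'z3', 'z4']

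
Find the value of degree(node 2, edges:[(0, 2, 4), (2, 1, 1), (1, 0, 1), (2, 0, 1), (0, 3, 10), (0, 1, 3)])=3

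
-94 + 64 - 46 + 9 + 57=-10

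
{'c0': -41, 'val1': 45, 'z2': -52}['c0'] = -41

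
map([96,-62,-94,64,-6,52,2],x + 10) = [106, -52, -84, 74, 4, 62, 12]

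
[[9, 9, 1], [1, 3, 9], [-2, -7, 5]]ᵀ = [[9, 1, -2], [9, 3, -7], [1, 9, 5]]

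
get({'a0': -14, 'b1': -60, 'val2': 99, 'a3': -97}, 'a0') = -14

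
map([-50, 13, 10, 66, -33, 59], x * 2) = -50*2=-100, 13*2=26, 10*2=20, 66*2=132, -33*2=-66, 59*2=118
= [-100, 26, 20, 132, -66, 118]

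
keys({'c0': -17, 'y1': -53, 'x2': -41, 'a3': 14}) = ['c0', 'y1', 'x2', 'a3']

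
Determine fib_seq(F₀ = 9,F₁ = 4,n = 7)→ [9, 4, 13, 17, 30, 47, 77]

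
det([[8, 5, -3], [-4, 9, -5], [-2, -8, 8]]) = (1)*(8)*det([[9, -5], [-8, 8]]) + (-1)*(5)*det([[-4, -5], [-2, 8]]) + (1)*(-3)*det([[-4, 9], [-2, -8]])
= 256 + 210 + -150
= 316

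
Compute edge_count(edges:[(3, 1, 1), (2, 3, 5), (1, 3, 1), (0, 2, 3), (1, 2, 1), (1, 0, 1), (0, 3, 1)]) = 7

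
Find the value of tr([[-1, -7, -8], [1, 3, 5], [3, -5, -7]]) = -5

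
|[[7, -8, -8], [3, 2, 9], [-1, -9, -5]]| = 649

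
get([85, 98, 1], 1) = 98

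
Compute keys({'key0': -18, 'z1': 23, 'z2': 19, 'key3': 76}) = ['key0', 'z1', 'z2', 'key3']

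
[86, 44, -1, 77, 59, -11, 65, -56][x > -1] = keep x where x > -1: 86✓, 44✓, -1✗, 77✓, 59✓, -11✗, 65✓, -56✗
= [86, 44, 77, 59, 65]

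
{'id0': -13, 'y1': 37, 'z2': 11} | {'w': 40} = {'id0': -13, 'y1': 37, 'z2': 11, 'w': 40}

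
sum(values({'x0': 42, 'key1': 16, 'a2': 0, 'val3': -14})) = 44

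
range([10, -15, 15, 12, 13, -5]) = 30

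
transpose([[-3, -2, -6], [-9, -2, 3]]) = [[-3, -9], [-2, -2], [-6, 3]]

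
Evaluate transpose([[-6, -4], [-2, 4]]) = [[-6, -2], [-4, 4]]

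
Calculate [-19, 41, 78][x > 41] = keep x where x > 41: -19✗, 41✗, 78✓
= [78]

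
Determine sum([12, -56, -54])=12 + (-56) + (-54)
= -98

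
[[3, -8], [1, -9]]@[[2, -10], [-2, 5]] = C[0][0] = (3)*(2) + (-8)*(-2) = 22
C[0][1] = (3)*(-10) + (-8)*(5) = -70
C[1][0] = (1)*(2) + (-9)*(-2) = 20
C[1][1] = (1)*(-10) + (-9)*(5) = -55
= [[22, -70], [20, -55]]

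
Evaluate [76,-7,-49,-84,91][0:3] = [76, -7, -49]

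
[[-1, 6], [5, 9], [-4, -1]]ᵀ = [[-1, 5, -4], [6, 9, -1]]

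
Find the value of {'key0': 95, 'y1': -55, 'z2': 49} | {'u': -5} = {'key0': 95, 'y1': -55, 'z2': 49, 'u': -5}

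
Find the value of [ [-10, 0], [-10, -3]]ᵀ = [[-10, -10], [0, -3]]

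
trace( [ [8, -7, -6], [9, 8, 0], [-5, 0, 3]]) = 19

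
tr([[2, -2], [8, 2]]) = 4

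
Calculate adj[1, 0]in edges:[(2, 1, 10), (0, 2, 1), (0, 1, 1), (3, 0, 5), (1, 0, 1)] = 1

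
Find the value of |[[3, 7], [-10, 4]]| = 82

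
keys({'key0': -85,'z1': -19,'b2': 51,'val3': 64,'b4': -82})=['key0', 'z1', 'b2', 'val3', 'b4']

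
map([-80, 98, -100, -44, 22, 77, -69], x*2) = -80*2=-160, 98*2=196, -100*2=-200, -44*2=-88, 22*2=44, 77*2=154, -69*2=-138
= [-160, 196, -200, -88, 44, 154, -138]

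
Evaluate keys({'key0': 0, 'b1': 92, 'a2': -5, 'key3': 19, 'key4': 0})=['key0', 'b1', 'a2', 'key3', 'key4']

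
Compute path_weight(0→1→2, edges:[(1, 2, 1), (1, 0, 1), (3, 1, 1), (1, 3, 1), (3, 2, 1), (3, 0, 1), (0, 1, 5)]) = 6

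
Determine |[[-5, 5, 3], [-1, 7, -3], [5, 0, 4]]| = (1)*(-5)*det([[7, -3], [0, 4]]) + (-1)*(5)*det([[-1, -3], [5, 4]]) + (1)*(3)*det([[-1, 7], [5, 0]])
= -140 + -55 + -105
= -300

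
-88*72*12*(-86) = 6538752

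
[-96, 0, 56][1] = 0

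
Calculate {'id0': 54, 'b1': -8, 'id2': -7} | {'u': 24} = {'id0': 54, 'b1': -8, 'id2': -7, 'u': 24}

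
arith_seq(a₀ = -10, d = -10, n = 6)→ [-10, -20, -30, -40, -50, -60]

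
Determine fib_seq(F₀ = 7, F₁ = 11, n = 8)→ [7, 11, 18, 29, 47, 76, 123, 199]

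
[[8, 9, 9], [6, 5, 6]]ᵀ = [[8, 6], [9, 5], [9, 6]]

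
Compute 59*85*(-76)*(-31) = 11815340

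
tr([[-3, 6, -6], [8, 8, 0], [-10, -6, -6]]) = -1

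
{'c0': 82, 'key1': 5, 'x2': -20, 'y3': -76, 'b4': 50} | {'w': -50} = {'c0': 82, 'key1': 5, 'x2': -20, 'y3': -76, 'b4': 50, 'w': -50}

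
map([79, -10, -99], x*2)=[158, -20, -198]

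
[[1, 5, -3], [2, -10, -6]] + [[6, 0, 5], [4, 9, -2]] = [[7, 5, 2], [6, -1, -8]]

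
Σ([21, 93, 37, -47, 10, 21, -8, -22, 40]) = 145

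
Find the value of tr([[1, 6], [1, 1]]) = diagonal: 1 + 1
= 2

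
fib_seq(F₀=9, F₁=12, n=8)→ [9, 12, 21, 33, 54, 87, 141, 228]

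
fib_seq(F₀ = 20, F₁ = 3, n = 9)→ [20, 3, 23, 26, 49, 75, 124, 199, 323]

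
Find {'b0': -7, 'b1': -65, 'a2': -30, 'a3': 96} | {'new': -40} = {'b0': -7, 'b1': -65, 'a2': -30, 'a3': 96, 'new': -40}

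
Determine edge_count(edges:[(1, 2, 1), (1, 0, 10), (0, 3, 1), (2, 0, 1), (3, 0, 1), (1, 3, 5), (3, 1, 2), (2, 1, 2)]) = 8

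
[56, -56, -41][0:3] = [56, -56, -41]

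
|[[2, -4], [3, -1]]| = (2)*(-1) - (-4)*(3)
= 10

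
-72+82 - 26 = -16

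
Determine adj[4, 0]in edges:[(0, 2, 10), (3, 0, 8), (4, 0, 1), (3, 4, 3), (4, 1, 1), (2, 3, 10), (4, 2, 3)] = 1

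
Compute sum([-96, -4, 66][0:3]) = -34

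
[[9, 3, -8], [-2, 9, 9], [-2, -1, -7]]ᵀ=[[9, -2, -2], [3, 9, -1], [-8, 9, -7]]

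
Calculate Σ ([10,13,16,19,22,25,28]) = 133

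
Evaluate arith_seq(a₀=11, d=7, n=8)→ a_0 = 11 + 0*7 = 11
a_1 = 11 + 1*7 = 18
a_2 = 11 + 2*7 = 25
...
= [11, 18, 25, 32, 39, 46, 53, 60]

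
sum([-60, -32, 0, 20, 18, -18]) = (-60) + (-32) + 0 + 20 + 18 + (-18)
= -72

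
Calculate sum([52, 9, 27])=88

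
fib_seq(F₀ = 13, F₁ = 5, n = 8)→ F_2 = F_1 + F_0 = 18
F_3 = F_2 + F_1 = 23
F_4 = F_3 + F_2 = 41
...
= [13, 5, 18, 23, 41, 64, 105, 169]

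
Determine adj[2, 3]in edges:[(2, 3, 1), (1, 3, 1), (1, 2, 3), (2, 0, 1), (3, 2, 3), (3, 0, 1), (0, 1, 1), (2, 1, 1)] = 1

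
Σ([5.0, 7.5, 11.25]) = 5.0 + 7.5 + 11.25
= 23.75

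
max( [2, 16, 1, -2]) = 16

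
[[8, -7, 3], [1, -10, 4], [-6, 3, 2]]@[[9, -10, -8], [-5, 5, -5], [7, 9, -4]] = [[128, -88, -41], [87, -24, 26], [-55, 93, 25]]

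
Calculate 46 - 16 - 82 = -52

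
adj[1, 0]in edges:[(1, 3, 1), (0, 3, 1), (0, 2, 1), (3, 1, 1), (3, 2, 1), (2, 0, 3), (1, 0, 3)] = 3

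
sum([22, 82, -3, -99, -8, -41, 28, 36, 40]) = 57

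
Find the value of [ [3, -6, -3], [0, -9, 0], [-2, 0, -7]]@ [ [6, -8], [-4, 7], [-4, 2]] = [[54, -72], [36, -63], [16, 2]]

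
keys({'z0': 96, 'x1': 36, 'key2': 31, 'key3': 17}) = ['z0', 'x1', 'key2', 'key3']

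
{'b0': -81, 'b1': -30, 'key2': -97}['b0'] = -81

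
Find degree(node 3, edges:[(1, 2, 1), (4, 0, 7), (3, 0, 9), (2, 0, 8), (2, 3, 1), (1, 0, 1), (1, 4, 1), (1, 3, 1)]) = incident: (3,0), (2,3), (1,3)
= 3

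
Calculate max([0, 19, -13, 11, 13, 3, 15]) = 19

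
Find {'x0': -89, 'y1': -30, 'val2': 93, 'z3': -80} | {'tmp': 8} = {'x0': -89, 'y1': -30, 'val2': 93, 'z3': -80, 'tmp': 8}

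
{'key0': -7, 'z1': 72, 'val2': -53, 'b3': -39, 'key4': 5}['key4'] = 5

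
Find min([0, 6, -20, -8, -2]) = -20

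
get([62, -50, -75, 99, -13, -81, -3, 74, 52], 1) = -50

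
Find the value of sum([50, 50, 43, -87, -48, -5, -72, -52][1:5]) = slice → [50, 43, -87, -48]
50 + 43 + (-87) + (-48)
= -42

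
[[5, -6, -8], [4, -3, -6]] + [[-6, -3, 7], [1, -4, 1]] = [[-1, -9, -1], [5, -7, -5]]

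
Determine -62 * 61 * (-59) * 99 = 22090662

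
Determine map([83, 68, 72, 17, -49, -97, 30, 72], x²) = (83)²=6889, (68)²=4624, (72)²=5184, (17)²=289, (-49)²=2401, (-97)²=9409, (30)²=900, (72)²=5184
= [6889, 4624, 5184, 289, 2401, 9409, 900, 5184]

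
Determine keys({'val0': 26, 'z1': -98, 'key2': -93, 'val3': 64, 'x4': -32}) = ['val0', 'z1', 'key2', 'val3', 'x4']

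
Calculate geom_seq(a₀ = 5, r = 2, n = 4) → [5, 10, 20, 40]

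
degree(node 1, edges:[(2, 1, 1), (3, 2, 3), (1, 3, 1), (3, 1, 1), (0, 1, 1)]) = incident: (2,1), (1,3), (3,1), (0,1)
= 4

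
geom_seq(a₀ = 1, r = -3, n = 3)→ [1, -3, 9]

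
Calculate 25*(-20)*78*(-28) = 1092000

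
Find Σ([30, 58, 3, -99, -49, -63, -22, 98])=-44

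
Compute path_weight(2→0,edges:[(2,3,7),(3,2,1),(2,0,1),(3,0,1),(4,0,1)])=1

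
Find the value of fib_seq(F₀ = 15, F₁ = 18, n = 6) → F_2 = F_1 + F_0 = 33
F_3 = F_2 + F_1 = 51
F_4 = F_3 + F_2 = 84
...
= [15, 18, 33, 51, 84, 135]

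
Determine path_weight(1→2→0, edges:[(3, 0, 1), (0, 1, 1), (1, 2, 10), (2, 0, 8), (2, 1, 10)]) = w(1→2)=10 + w(2→0)=8
= 18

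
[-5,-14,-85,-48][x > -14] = [-5]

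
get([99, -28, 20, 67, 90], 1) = -28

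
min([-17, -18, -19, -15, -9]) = -19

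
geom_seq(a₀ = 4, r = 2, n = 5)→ a_0 = 4*2^0 = 4
a_1 = 4*2^1 = 8
a_2 = 4*2^2 = 16
...
= [4, 8, 16, 32, 64]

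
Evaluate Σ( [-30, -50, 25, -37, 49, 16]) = -27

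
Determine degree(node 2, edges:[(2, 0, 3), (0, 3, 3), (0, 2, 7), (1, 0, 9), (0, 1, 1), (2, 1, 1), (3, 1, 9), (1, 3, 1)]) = incident: (2,0), (0,2), (2,1)
= 3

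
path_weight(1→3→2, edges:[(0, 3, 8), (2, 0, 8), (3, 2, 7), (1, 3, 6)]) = w(1→3)=6 + w(3→2)=7
= 13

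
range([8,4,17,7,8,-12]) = 29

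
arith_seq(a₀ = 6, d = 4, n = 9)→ a_0 = 6 + 0*4 = 6
a_1 = 6 + 1*4 = 10
a_2 = 6 + 2*4 = 14
...
= [6, 10, 14, 18, 22, 26, 30, 34, 38]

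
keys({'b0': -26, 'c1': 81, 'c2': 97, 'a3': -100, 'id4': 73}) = ['b0', 'c1', 'c2', 'a3', 'id4']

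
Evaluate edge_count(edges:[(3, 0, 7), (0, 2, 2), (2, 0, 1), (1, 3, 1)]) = 4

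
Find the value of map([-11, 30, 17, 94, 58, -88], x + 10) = [-1, 40, 27, 104, 68, -78]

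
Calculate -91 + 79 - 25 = -37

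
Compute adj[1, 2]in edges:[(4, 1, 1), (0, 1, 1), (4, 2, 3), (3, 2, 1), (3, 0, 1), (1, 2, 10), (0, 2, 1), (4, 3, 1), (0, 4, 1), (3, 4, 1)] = 10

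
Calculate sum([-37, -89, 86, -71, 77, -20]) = -54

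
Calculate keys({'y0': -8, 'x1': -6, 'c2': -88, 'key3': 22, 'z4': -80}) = ['y0', 'x1', 'c2', 'key3', 'z4']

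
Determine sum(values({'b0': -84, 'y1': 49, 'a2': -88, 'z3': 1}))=-122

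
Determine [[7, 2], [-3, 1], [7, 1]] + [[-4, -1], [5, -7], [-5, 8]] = [[3, 1], [2, -6], [2, 9]]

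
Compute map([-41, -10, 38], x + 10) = [-31, 0, 48]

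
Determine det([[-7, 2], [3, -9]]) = (-7)*(-9) - (2)*(3)
= 57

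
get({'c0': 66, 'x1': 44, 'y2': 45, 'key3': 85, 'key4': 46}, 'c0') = 66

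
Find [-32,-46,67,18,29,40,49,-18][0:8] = [-32, -46, 67, 18, 29, 40, 49, -18]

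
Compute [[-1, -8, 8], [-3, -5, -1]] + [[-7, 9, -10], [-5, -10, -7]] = [[-8, 1, -2], [-8, -15, -8]]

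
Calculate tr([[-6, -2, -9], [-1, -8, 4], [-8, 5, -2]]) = -16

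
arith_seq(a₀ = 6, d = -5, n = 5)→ a_0 = 6 + 0*-5 = 6
a_1 = 6 + 1*-5 = 1
a_2 = 6 + 2*-5 = -4
...
= [6, 1, -4, -9, -14]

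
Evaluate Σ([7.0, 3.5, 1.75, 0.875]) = 13.125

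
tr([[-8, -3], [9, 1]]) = -7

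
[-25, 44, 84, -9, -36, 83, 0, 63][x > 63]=keep x where x > 63: -25✗, 44✗, 84✓, -9✗, -36✗, 83✓, 0✗, 63✗
= [84, 83]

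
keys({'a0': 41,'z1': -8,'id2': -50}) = ['a0', 'z1', 'id2']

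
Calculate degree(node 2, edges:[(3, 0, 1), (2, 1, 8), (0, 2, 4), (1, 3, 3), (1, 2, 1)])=3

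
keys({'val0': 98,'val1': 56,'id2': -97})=['val0', 'val1', 'id2']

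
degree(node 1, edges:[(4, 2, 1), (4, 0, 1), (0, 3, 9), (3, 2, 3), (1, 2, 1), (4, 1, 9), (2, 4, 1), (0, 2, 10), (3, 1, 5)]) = incident: (1,2), (4,1), (3,1)
= 3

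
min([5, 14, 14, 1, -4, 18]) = -4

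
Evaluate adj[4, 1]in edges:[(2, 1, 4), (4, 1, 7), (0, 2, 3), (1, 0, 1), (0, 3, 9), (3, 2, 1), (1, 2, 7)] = 7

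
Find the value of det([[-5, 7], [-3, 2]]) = (-5)*(2) - (7)*(-3)
= 11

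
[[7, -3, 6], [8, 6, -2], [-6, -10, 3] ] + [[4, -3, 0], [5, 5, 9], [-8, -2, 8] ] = [[11, -6, 6], [13, 11, 7], [-14, -12, 11]]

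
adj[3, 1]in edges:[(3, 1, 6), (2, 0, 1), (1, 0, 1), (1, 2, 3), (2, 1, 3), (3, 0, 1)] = 6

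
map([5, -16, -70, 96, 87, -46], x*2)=5*2=10, -16*2=-32, -70*2=-140, 96*2=192, 87*2=174, -46*2=-92
= [10, -32, -140, 192, 174, -92]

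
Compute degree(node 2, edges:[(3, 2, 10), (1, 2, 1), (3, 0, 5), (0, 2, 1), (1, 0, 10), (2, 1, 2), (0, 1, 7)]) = incident: (3,2), (1,2), (0,2), (2,1)
= 4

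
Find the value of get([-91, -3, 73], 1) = -3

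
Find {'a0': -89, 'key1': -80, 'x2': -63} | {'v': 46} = {'a0': -89, 'key1': -80, 'x2': -63, 'v': 46}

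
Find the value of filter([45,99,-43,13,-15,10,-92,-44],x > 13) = keep x where x > 13: 45✓, 99✓, -43✗, 13✗, -15✗, 10✗, -92✗, -44✗
= [45, 99]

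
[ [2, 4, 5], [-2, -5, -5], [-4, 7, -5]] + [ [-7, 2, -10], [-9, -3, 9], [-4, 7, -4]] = [[-5, 6, -5], [-11, -8, 4], [-8, 14, -9]]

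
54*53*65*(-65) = -12091950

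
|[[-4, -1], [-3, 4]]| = -19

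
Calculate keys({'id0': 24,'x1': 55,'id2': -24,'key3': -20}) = ['id0', 'x1', 'id2', 'key3']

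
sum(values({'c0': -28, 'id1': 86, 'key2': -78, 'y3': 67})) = 47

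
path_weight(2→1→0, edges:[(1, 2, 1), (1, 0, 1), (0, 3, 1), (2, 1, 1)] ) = w(2→1)=1 + w(1→0)=1
= 2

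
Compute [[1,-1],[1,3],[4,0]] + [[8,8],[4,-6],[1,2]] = [[9, 7], [5, -3], [5, 2]]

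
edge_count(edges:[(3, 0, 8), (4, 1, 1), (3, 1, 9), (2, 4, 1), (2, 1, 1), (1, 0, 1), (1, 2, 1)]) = 7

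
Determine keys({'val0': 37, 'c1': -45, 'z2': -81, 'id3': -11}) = ['val0', 'c1', 'z2', 'id3']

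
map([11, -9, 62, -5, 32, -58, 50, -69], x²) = (11)²=121, (-9)²=81, (62)²=3844, (-5)²=25, (32)²=1024, (-58)²=3364, (50)²=2500, (-69)²=4761
= [121, 81, 3844, 25, 1024, 3364, 2500, 4761]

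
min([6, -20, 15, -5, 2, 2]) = -20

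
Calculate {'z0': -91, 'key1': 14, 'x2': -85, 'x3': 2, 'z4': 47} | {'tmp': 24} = {'z0': -91, 'key1': 14, 'x2': -85, 'x3': 2, 'z4': 47, 'tmp': 24}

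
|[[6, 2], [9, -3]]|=(6)*(-3) - (2)*(9)
= -36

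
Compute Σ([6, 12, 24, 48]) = 90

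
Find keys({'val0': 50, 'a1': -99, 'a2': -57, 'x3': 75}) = ['val0', 'a1', 'a2', 'x3']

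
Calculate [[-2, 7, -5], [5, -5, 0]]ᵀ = [[-2, 5], [7, -5], [-5, 0]]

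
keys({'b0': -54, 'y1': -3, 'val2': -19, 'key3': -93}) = ['b0', 'y1', 'val2', 'key3']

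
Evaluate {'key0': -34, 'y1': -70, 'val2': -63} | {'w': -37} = {'key0': -34, 'y1': -70, 'val2': -63, 'w': -37}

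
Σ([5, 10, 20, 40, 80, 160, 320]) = 635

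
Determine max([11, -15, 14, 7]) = 14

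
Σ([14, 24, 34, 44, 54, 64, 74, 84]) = 14 + 24 + 34 + 44 + 54 + 64 + 74 + 84
= 392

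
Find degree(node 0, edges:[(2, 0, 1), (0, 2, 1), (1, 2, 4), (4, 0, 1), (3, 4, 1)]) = 3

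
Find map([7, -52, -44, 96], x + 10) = 7+10=17, -52+10=-42, -44+10=-34, 96+10=106
= [17, -42, -34, 106]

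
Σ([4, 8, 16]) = 4 + 8 + 16
= 28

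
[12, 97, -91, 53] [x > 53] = keep x where x > 53: 12✗, 97✓, -91✗, 53✗
= [97]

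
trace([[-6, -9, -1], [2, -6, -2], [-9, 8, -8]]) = diagonal: (-6) + (-6) + (-8)
= -20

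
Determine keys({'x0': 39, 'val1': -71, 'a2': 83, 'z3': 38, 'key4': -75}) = ['x0', 'val1', 'a2', 'z3', 'key4']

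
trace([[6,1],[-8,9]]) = 15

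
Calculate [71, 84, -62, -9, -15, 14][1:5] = [84, -62, -9, -15]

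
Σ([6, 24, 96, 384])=510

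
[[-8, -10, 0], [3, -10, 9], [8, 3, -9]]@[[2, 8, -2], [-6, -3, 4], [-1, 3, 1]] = [[44, -34, -24], [57, 81, -37], [7, 28, -13]]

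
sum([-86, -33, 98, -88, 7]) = (-86) + (-33) + 98 + (-88) + 7
= -102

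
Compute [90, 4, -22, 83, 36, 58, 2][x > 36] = [90, 83, 58]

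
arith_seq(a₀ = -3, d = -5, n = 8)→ a_0 = -3 + 0*-5 = -3
a_1 = -3 + 1*-5 = -8
a_2 = -3 + 2*-5 = -13
...
= [-3, -8, -13, -18, -23, -28, -33, -38]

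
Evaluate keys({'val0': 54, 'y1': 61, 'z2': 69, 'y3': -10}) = ['val0', 'y1', 'z2', 'y3']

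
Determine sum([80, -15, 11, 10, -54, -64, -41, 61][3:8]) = slice → [10, -54, -64, -41, 61]
10 + (-54) + (-64) + (-41) + 61
= -88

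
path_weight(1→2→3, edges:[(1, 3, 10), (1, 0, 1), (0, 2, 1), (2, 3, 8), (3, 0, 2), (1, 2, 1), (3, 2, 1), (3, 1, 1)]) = w(1→2)=1 + w(2→3)=8
= 9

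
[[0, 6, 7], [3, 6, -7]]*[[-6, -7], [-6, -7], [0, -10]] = [[-36, -112], [-54, 7]]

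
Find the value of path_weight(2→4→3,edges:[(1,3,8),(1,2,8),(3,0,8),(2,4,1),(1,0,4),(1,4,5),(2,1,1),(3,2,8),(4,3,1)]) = w(2→4)=1 + w(4→3)=1
= 2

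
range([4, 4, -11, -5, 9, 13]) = 24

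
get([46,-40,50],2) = 50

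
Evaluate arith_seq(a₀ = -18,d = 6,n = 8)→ [-18, -12, -6, 0, 6, 12, 18, 24]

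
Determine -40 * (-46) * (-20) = -36800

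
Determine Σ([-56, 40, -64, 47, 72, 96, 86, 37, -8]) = (-56) + 40 + (-64) + 47 + 72 + 96 + 86 + 37 + (-8)
= 250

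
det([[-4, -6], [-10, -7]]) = -32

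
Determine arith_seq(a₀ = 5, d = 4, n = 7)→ [5, 9, 13, 17, 21, 25, 29]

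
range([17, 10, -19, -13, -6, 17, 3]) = 36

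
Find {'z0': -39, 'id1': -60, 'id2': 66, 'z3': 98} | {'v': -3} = {'z0': -39, 'id1': -60, 'id2': 66, 'z3': 98, 'v': -3}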